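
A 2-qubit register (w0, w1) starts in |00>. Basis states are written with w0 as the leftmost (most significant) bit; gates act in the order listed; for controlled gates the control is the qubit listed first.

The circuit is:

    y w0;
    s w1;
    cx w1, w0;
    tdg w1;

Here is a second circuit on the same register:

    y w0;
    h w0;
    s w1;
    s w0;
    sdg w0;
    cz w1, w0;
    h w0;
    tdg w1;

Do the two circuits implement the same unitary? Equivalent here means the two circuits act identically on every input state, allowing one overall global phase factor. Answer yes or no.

Yes — the two circuits implement the same unitary up to a global phase.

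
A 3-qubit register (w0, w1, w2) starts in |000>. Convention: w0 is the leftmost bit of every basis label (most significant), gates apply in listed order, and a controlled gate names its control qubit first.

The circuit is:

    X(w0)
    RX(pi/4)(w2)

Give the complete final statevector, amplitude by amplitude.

After the circuit, the state carries amplitude sqrt(sqrt(2) + 2)/2 on |100>, -I*sqrt(2 - sqrt(2))/2 on |101>, and 0 on every other basis state.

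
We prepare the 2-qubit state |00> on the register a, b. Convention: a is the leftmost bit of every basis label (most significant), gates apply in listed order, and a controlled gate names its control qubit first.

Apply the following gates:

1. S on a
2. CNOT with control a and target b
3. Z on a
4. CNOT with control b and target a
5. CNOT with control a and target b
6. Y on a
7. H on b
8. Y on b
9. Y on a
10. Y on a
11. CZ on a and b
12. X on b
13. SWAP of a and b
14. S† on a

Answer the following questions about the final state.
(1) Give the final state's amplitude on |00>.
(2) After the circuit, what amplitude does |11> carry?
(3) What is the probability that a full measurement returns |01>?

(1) |00> carries amplitude 0 in the final state.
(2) The amplitude on |11> is -sqrt(2)*I/2.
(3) The probability of measuring |01> is 1/2.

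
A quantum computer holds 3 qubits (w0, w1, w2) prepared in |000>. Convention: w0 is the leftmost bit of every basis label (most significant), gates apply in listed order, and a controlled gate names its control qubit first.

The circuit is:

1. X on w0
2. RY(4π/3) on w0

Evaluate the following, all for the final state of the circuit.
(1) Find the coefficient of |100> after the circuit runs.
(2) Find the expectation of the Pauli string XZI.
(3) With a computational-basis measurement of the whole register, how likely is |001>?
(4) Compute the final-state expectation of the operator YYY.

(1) The final state's coefficient on |100> equals -1/2.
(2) In the final state, XZI has expectation sqrt(3)/2.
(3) A full measurement returns |001> with probability 0.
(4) The expectation value of YYY is 0.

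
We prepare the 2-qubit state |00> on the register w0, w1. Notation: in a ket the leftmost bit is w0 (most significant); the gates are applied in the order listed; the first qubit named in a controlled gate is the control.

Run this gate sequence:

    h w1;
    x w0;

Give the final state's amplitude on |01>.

The amplitude on |01> is 0.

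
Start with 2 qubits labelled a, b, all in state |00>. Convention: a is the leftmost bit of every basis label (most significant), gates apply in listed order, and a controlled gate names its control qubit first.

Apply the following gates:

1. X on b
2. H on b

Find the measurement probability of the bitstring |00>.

The probability of measuring |00> is 1/2.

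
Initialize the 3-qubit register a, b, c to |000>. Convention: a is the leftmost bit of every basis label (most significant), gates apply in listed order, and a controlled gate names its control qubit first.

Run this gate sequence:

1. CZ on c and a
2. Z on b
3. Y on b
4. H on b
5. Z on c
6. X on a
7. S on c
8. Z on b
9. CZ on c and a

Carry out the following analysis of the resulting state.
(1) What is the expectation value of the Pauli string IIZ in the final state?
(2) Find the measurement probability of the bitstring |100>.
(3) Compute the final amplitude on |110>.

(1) In the final state, IIZ has expectation 1.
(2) A full measurement returns |100> with probability 1/2.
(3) |110> carries amplitude sqrt(2)*I/2 in the final state.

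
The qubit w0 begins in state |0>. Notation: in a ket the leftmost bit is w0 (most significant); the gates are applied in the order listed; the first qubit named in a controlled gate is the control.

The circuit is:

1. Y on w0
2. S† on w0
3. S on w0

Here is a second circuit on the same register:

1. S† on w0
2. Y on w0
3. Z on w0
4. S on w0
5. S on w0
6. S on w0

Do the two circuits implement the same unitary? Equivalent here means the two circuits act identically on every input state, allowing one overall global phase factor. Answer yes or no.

No — the two circuits implement different unitaries, even allowing a global phase.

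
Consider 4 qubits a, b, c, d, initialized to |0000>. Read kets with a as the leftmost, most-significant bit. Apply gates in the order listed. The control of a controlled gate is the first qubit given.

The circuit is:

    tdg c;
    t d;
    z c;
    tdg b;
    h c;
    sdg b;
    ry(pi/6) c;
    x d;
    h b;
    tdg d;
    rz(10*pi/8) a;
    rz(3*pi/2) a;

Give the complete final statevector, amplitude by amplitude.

After the circuit, the state carries amplitude sqrt(2)*exp(3*I*pi/8)/4 on |0001>, sqrt(6)*exp(3*I*pi/8)/4 on |0011>, sqrt(2)*exp(3*I*pi/8)/4 on |0101>, sqrt(6)*exp(3*I*pi/8)/4 on |0111>, and 0 on every other basis state.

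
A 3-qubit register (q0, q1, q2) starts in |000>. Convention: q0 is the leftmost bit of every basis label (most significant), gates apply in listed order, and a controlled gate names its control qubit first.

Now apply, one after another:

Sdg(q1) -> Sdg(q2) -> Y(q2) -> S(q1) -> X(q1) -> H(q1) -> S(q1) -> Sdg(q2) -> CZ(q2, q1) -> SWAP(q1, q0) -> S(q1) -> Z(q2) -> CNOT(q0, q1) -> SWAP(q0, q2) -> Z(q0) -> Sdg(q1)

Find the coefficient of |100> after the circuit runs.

|100> carries amplitude sqrt(2)/2 in the final state.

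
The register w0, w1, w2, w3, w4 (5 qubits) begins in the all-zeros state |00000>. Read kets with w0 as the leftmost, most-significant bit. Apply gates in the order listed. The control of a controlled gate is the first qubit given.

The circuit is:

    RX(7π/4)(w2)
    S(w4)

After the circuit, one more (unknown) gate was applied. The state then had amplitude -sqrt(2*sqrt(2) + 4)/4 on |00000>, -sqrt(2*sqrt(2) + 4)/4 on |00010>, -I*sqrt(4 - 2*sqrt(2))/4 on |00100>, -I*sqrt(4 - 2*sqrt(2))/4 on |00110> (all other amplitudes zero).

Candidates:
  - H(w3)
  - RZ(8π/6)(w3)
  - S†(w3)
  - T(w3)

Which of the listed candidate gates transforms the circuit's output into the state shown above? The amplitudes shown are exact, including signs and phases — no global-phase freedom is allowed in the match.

The unique candidate consistent with the amplitudes is H(w3).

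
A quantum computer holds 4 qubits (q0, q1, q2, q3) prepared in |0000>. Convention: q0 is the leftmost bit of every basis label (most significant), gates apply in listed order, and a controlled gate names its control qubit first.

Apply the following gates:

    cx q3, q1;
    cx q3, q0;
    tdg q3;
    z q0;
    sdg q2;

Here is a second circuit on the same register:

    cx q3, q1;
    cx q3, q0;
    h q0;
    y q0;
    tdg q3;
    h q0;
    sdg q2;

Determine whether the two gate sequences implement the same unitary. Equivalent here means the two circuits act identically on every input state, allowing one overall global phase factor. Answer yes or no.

No: there is an input state on which the two circuits produce genuinely different outputs (not merely differing by a phase).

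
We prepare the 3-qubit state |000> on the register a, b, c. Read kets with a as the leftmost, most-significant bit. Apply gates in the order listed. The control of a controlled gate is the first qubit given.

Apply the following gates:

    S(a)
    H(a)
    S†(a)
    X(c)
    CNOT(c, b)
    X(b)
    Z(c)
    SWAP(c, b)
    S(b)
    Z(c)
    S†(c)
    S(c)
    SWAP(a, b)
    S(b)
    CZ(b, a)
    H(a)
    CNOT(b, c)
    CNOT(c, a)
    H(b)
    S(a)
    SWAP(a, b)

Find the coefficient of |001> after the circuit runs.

|001> carries amplitude -sqrt(2)*I/4 in the final state.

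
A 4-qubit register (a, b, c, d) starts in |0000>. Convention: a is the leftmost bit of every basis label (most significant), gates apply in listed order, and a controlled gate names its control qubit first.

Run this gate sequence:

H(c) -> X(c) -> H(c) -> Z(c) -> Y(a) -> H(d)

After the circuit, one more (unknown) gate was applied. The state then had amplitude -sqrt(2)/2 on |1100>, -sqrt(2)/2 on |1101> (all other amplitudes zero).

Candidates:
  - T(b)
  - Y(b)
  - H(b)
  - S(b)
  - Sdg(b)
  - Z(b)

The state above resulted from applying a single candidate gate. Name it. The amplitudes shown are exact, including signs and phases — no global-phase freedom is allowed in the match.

The applied gate was Y(b). Key observation: the block from step 1 through step 4 cancels to the identity and can be dropped.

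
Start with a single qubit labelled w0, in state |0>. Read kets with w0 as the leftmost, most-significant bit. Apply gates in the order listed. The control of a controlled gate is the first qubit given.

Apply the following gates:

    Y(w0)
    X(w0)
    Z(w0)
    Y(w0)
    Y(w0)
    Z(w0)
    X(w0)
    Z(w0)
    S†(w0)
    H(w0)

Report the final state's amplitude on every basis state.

The final amplitudes are -sqrt(2)/2 on |0>, sqrt(2)/2 on |1>. Key observation: gates 2-7 undo each other exactly, leaving only the rest of the circuit to track.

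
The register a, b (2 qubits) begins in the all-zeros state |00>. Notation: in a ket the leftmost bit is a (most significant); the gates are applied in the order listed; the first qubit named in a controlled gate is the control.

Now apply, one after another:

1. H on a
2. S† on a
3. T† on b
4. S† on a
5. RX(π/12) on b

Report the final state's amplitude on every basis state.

After the circuit, the state carries amplitude sqrt(4 - 2*sqrt(2))/8 + sqrt(6*sqrt(2) + 12)/8 on |00>, -I*sqrt(2*sqrt(2) + 4)/8 + I*sqrt(12 - 6*sqrt(2))/8 on |01>, -sqrt(6*sqrt(2) + 12)/8 - sqrt(4 - 2*sqrt(2))/8 on |10>, -I*sqrt(12 - 6*sqrt(2))/8 + I*sqrt(2*sqrt(2) + 4)/8 on |11>.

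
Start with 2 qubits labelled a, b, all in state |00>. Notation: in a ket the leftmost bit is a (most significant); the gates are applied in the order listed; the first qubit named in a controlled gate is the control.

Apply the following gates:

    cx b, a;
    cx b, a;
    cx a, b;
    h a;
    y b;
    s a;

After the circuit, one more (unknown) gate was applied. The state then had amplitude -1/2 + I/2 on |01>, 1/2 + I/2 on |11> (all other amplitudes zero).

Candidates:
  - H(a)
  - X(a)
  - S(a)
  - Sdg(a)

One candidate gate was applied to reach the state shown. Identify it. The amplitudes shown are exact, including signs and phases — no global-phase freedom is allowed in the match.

The applied gate was H(a).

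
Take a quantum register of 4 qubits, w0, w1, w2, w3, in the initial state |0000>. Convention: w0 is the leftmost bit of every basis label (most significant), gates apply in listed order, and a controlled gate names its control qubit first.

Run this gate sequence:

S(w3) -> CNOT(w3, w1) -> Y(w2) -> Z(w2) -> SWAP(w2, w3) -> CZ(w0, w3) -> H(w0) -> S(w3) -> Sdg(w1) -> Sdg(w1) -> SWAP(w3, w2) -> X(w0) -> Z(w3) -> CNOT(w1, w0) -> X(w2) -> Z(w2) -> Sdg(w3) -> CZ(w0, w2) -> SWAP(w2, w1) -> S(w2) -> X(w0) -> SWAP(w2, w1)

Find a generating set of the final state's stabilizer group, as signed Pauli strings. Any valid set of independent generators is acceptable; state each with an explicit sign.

The stabilizer group can be generated by +XIII, +IZII, +IIZI, +IIIZ, among other valid generating sets.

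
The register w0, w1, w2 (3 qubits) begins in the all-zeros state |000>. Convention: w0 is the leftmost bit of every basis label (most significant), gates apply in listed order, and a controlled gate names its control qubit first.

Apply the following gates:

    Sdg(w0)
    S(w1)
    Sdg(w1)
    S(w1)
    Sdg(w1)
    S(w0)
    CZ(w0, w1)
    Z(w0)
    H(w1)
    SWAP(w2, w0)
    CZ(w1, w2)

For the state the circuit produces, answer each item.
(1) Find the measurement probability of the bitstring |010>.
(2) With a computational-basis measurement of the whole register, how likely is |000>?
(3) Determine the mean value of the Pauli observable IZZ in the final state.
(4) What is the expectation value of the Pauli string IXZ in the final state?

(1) Outcome |010> occurs with probability 1/2. Key observation: the block from step 1 through step 6 cancels to the identity and can be dropped.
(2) Outcome |000> occurs with probability 1/2.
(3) The observable IZZ averages to 0.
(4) In the final state, IXZ has expectation 1.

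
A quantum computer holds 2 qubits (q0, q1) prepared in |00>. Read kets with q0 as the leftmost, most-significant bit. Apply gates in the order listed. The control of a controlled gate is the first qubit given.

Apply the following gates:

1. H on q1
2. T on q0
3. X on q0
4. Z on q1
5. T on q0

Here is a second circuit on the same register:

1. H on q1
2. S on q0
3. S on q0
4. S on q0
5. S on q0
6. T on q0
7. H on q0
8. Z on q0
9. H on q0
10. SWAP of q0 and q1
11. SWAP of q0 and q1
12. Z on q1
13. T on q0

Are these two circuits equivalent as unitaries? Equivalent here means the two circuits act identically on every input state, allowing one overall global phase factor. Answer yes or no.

Yes: on every input state the two circuits agree up to one overall phase factor.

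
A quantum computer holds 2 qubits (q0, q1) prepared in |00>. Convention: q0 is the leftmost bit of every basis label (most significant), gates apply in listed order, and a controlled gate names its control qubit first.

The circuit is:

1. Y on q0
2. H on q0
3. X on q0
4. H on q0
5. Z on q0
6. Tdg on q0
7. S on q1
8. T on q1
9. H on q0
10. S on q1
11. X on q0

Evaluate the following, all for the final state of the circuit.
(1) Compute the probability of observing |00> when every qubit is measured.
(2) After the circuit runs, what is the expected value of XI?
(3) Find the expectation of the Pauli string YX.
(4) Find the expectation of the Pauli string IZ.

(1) Outcome |00> occurs with probability 1/2. Key observation: gates 2-5 undo each other exactly, leaving only the rest of the circuit to track.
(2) The expectation value of XI is -1.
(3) In the final state, YX has expectation 0.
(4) The expectation value of IZ is 1.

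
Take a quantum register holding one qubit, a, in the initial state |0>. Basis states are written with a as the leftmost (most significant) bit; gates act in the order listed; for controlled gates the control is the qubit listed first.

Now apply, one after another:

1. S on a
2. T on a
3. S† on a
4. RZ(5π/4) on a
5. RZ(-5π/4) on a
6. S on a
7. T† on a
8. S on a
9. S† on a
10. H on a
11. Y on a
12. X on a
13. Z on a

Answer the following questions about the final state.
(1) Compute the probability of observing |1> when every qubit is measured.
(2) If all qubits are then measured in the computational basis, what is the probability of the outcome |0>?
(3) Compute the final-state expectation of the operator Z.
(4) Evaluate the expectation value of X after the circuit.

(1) Outcome |1> occurs with probability 1/2.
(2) The probability of measuring |0> is 1/2.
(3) In the final state, Z has expectation 0.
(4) The observable X averages to 1.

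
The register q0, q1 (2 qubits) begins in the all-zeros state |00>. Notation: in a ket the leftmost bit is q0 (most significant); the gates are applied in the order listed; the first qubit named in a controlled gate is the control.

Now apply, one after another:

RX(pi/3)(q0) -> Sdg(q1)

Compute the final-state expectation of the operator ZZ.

The observable ZZ averages to 1/2.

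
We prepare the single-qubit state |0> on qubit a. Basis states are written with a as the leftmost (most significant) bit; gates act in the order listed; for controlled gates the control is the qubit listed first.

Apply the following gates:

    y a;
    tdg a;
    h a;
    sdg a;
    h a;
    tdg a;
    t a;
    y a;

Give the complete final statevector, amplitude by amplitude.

The final amplitudes are (-1 - I)*exp(I*pi/4)/2 on |0>, -sqrt(2)/2 on |1>.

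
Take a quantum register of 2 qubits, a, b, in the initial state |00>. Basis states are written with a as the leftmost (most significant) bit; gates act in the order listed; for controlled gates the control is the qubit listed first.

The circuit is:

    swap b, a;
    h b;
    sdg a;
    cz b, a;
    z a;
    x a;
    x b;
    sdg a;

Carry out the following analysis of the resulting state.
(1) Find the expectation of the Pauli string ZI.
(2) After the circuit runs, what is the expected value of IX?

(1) In the final state, ZI has expectation -1.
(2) The observable IX averages to 1.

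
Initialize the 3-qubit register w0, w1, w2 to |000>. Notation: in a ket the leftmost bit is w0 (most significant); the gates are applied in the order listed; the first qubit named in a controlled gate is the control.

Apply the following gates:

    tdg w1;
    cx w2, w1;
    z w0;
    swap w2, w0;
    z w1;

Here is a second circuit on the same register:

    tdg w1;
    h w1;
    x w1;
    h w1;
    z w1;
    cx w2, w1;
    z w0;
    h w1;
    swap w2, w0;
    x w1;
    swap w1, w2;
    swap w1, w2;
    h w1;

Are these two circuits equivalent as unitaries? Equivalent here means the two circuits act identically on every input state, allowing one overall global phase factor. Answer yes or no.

Yes: on every input state the two circuits agree up to one overall phase factor.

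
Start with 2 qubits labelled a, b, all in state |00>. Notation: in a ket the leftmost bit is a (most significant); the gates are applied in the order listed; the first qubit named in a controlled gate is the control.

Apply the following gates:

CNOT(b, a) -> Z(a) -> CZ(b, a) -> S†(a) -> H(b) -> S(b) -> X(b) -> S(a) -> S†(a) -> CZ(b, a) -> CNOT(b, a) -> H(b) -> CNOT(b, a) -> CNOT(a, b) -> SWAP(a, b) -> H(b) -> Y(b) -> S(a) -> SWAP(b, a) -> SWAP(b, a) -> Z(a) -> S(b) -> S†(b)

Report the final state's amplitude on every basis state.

The resulting statevector has amplitude 0 on |00>, -sqrt(2)/2 on |01>, sqrt(2)/2 on |10>, 0 on |11>. Key observation: gates 19-20 undo each other exactly, leaving only the rest of the circuit to track.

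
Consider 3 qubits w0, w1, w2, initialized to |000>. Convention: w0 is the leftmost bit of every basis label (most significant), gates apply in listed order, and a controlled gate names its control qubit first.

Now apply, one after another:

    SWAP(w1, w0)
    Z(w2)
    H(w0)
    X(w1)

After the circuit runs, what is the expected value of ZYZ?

The expectation value of ZYZ is 0.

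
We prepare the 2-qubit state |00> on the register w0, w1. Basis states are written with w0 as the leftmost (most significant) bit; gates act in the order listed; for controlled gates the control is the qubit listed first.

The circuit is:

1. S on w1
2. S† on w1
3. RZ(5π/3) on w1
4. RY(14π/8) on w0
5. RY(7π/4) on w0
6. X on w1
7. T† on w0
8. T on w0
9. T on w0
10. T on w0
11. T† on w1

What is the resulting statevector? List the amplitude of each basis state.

The resulting statevector has amplitude 0 on |00>, sqrt(2)*exp(11*I*pi/12)/2 on |01>, 0 on |10>, sqrt(2)*exp(5*I*pi/12)/2 on |11>. Key observation: steps 1-2 multiply out to the identity, so the circuit reduces to the remaining gates.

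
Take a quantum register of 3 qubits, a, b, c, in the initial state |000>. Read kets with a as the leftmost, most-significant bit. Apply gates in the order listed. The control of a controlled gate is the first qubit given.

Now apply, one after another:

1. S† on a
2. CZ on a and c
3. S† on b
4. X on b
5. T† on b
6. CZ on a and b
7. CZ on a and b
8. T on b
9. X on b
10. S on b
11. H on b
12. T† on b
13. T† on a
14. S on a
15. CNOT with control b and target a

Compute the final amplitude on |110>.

|110> carries amplitude -sqrt(2)*exp(3*I*pi/4)/2 in the final state. Key observation: steps 3-10 multiply out to the identity, so the circuit reduces to the remaining gates.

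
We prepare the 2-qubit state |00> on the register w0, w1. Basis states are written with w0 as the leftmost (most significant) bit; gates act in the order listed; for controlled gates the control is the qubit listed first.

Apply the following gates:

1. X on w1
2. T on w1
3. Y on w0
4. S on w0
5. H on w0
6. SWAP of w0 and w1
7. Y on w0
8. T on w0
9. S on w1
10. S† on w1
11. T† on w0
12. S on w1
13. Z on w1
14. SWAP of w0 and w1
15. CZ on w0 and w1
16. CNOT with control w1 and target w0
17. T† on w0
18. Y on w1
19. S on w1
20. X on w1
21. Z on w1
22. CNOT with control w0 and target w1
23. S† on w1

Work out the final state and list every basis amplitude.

The final amplitudes are -sqrt(2)*exp(3*I*pi/4)/2 on |00>, 0 on |01>, 0 on |10>, -sqrt(2)*I/2 on |11>. Key observation: steps 8-11 multiply out to the identity, so the circuit reduces to the remaining gates.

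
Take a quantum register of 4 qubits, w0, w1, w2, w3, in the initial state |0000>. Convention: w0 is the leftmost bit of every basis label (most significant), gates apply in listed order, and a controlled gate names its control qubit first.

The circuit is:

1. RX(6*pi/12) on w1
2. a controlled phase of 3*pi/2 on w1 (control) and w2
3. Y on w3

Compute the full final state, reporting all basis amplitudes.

The resulting statevector has amplitude sqrt(2)*I/2 on |0001>, sqrt(2)/2 on |0101>, and 0 on every other basis state.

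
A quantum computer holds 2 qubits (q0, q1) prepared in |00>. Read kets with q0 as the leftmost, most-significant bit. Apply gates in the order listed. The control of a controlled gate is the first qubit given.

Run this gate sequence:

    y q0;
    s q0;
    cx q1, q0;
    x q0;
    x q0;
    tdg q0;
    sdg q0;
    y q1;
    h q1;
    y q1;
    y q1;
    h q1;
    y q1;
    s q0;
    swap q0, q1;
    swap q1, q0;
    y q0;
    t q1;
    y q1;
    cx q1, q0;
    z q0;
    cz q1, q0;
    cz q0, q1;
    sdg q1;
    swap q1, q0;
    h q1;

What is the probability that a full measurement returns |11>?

The probability of measuring |11> is 1/2. Key observation: steps 7-14 multiply out to the identity, so the circuit reduces to the remaining gates.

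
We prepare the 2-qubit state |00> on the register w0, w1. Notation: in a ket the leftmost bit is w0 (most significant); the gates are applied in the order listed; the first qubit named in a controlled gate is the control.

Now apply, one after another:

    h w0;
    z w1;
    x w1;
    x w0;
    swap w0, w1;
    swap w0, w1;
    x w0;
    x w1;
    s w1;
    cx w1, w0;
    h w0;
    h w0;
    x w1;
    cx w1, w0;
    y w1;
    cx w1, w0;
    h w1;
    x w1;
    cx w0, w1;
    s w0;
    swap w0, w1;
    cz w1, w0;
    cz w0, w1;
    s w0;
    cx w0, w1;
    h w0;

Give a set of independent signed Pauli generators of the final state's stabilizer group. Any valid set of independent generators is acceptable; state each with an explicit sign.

The final state is stabilized by the group generated by +XY, -ZZ; other independent generating sets are equally valid. Key observation: gates 3-8 undo each other exactly, leaving only the rest of the circuit to track.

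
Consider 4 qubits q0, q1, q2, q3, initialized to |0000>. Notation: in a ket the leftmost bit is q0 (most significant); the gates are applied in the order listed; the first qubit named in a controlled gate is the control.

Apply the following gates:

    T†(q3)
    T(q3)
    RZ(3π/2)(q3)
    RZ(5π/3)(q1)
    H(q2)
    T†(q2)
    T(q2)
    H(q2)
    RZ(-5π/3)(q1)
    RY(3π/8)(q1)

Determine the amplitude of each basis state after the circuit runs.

The resulting statevector has amplitude -exp(I*pi/4)*cos(3*pi/16) on |0000>, -exp(I*pi/4)*sin(3*pi/16) on |0100>, and 0 on every other basis state. Key observation: steps 4-9 multiply out to the identity, so the circuit reduces to the remaining gates.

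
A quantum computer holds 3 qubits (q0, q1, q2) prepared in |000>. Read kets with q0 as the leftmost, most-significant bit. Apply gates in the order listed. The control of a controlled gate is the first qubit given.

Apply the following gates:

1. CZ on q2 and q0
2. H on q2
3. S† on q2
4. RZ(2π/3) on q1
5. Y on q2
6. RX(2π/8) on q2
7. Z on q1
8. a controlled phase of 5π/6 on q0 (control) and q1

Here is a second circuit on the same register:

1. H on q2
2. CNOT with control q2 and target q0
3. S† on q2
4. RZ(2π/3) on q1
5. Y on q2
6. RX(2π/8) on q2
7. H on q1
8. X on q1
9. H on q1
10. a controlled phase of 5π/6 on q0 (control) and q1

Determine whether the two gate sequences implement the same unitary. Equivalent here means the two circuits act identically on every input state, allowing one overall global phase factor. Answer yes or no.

No: there is an input state on which the two circuits produce genuinely different outputs (not merely differing by a phase).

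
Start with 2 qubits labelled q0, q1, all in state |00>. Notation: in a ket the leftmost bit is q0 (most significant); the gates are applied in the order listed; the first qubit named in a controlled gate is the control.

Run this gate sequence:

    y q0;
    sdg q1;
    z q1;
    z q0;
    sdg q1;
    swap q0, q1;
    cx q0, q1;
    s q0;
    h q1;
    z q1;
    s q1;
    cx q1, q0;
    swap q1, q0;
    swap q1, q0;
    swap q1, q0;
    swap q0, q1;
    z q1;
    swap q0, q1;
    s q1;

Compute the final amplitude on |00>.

|00> carries amplitude -sqrt(2)*I/2 in the final state.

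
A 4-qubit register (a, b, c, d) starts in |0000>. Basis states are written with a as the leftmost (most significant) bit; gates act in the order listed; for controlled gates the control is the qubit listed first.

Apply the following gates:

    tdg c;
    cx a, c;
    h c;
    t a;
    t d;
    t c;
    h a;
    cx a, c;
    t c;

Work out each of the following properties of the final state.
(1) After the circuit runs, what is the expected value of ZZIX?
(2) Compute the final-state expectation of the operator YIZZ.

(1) In the final state, ZZIX has expectation 0.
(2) In the final state, YIZZ has expectation sqrt(2)/2.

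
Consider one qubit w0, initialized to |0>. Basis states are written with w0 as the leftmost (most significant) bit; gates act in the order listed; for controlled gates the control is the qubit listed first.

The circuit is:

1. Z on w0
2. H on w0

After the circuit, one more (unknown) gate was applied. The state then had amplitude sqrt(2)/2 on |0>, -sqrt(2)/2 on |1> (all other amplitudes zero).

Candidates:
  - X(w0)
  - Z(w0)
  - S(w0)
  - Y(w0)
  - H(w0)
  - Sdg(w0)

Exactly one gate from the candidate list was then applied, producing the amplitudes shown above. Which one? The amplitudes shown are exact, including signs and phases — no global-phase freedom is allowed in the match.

The unique candidate consistent with the amplitudes is Z(w0).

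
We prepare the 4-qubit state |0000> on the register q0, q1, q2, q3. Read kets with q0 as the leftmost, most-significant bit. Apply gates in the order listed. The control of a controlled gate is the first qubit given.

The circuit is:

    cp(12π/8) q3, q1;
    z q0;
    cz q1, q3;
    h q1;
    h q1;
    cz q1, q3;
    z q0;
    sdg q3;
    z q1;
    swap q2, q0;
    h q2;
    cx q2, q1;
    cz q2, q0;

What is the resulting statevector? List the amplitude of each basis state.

After the circuit, the state carries amplitude sqrt(2)/2 on |0000>, sqrt(2)/2 on |0110>, and 0 on every other basis state.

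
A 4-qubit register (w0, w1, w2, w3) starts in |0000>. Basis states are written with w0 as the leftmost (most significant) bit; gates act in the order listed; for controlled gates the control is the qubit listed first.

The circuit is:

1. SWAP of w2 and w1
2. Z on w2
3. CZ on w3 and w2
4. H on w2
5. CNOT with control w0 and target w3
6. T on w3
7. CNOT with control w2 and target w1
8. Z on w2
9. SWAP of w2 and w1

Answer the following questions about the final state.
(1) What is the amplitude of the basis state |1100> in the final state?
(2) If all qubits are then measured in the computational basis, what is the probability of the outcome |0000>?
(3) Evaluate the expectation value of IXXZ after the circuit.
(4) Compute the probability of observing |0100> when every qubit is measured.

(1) The amplitude on |1100> is 0.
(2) A full measurement returns |0000> with probability 1/2.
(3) The expectation value of IXXZ is -1.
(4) The probability of measuring |0100> is 0.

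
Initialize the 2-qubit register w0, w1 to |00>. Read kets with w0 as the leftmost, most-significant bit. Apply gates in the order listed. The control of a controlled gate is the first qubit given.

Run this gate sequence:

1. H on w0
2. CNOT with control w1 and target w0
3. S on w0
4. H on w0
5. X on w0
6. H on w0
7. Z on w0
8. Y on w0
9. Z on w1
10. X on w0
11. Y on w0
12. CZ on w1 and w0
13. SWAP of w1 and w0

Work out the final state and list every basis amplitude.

After the circuit, the state carries amplitude -sqrt(2)*I/2 on |00>, -sqrt(2)/2 on |01>, 0 on |10>, 0 on |11>. Key observation: steps 4-7 multiply out to the identity, so the circuit reduces to the remaining gates.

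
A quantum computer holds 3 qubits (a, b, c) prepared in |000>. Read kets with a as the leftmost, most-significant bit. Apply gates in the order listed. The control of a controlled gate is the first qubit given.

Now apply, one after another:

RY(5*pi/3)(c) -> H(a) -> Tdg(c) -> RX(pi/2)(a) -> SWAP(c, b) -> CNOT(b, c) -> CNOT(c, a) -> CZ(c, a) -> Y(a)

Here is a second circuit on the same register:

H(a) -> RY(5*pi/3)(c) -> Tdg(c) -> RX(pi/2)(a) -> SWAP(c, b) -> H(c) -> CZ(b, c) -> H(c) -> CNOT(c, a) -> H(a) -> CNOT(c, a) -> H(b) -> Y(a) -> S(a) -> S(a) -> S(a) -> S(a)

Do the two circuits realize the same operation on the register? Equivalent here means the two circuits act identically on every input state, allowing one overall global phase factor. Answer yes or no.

No, they are not equivalent — no single phase factor reconciles the two unitaries.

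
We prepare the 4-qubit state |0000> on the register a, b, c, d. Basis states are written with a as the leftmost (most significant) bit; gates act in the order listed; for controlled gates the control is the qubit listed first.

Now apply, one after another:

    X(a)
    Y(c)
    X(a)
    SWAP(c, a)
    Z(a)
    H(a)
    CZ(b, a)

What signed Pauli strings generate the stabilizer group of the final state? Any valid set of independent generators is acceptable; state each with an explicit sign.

One valid set of independent stabilizer generators is -XIII, +IZII, +IIZI, +IIIZ (any independent generating set of the same group is equally correct).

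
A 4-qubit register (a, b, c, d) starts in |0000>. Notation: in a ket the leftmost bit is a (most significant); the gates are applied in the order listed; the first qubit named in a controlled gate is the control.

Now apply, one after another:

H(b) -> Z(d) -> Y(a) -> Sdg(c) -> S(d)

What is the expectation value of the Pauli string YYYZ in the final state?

The observable YYYZ averages to 0.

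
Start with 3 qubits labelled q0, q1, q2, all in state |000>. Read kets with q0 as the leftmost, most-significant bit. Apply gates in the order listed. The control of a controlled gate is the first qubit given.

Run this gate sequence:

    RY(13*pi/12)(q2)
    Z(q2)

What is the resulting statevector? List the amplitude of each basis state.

After the circuit, the state carries amplitude -sqrt(sqrt(2) + 2)/4 + sqrt(6 - 3*sqrt(2))/4 on |000>, -sqrt(3*sqrt(2) + 6)/4 - sqrt(2 - sqrt(2))/4 on |001>, and 0 on every other basis state.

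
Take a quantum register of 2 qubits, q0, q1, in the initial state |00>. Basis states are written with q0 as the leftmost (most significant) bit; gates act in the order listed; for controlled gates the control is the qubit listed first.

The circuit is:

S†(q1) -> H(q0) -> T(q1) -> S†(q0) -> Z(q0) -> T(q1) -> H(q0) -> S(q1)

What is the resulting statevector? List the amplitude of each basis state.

After the circuit, the state carries amplitude 1/2 + I/2 on |00>, 0 on |01>, 1/2 - I/2 on |10>, 0 on |11>.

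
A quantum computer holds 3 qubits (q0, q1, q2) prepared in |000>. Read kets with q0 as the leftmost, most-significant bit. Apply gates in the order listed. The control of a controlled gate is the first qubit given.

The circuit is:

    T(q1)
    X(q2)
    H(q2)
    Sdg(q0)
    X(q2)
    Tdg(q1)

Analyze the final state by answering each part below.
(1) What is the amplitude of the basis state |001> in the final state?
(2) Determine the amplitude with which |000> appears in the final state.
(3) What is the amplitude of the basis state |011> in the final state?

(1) The amplitude on |001> is sqrt(2)/2.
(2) |000> carries amplitude -sqrt(2)/2 in the final state.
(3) The final state's coefficient on |011> equals 0.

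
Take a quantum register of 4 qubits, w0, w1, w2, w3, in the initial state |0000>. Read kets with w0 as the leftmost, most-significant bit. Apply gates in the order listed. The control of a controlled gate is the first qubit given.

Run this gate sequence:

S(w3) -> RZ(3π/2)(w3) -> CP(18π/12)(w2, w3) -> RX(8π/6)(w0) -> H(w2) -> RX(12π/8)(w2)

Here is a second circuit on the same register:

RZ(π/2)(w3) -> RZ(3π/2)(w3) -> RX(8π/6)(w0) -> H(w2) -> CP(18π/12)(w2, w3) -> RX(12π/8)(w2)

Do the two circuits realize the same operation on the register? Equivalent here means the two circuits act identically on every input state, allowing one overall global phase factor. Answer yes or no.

No, they are not equivalent — no single phase factor reconciles the two unitaries.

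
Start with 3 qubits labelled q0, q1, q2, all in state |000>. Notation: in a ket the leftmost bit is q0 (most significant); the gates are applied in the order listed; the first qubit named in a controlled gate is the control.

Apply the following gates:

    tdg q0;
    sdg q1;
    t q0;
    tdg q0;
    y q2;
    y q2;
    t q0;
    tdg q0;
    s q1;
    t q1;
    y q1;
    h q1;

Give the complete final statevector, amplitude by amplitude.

The final amplitudes are sqrt(2)*I/2 on |000>, -sqrt(2)*I/2 on |010>, and 0 on every other basis state. Key observation: gates 2-9 undo each other exactly, leaving only the rest of the circuit to track.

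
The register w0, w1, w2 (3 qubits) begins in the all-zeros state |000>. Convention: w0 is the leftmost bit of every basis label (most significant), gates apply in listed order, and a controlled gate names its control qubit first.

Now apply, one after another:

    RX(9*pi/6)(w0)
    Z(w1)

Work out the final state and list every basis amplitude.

The final amplitudes are -sqrt(2)/2 on |000>, -sqrt(2)*I/2 on |100>, and 0 on every other basis state.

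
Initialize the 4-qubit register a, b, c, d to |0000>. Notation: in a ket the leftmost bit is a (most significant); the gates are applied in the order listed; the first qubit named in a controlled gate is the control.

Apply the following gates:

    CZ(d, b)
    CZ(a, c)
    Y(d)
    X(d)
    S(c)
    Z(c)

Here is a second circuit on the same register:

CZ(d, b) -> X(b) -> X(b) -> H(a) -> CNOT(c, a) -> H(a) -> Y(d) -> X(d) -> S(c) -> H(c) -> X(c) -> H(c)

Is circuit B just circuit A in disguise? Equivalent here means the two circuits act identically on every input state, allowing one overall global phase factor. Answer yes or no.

Yes — the two circuits implement the same unitary up to a global phase.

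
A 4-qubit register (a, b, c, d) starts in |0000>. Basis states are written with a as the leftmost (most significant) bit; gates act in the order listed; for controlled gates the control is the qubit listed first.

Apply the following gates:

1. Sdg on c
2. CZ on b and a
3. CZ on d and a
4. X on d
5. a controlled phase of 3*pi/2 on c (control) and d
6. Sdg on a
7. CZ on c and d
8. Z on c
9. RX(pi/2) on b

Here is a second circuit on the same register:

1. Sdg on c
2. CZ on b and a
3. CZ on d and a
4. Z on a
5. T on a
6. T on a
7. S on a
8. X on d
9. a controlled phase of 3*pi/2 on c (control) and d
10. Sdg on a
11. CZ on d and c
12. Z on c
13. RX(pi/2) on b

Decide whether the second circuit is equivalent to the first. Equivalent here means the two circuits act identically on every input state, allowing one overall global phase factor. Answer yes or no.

Yes — the two circuits implement the same unitary up to a global phase.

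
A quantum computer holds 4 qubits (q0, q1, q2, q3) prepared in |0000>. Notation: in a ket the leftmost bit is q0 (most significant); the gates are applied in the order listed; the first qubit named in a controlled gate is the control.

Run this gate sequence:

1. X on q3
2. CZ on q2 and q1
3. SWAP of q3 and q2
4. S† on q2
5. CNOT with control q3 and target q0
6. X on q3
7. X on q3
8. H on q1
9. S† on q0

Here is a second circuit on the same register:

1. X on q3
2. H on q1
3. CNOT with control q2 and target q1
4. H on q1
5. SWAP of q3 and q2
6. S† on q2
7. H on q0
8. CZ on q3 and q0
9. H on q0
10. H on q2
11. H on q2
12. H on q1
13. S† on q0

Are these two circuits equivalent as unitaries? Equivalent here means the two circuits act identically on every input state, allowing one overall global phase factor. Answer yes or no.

Yes — the two circuits implement the same unitary up to a global phase.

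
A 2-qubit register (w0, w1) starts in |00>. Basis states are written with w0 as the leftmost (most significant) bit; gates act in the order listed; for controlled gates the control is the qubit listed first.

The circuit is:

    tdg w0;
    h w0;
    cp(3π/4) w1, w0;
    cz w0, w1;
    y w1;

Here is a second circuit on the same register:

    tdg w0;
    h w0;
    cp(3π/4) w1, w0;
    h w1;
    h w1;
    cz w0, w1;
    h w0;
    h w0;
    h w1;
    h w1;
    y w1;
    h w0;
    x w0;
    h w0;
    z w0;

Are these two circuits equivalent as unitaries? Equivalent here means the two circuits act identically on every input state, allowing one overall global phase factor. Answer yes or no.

Yes: on every input state the two circuits agree up to one overall phase factor.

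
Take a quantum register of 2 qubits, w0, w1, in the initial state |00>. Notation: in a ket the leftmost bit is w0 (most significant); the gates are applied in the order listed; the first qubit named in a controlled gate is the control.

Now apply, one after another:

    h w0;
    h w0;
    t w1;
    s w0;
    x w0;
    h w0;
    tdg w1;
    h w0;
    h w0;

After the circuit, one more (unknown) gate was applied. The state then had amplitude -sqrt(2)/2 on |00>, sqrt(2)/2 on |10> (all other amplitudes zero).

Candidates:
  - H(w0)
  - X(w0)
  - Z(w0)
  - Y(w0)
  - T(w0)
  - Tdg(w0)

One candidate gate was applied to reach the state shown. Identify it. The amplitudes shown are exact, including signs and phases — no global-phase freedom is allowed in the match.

The applied gate was X(w0).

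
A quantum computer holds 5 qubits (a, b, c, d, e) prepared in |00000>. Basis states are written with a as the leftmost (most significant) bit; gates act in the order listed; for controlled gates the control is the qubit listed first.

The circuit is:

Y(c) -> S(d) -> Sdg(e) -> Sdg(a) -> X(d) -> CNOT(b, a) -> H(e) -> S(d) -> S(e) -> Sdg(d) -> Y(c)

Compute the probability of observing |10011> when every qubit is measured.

A full measurement returns |10011> with probability 0.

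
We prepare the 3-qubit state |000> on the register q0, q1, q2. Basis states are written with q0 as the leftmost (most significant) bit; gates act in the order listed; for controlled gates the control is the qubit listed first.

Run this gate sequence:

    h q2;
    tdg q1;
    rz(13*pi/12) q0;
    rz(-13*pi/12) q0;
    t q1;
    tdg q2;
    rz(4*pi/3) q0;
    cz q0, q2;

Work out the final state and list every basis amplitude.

After the circuit, the state carries amplitude -sqrt(2)*exp(I*pi/3)/2 on |000>, -sqrt(2)*exp(I*pi/12)/2 on |001>, and 0 on every other basis state. Key observation: steps 2-5 multiply out to the identity, so the circuit reduces to the remaining gates.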